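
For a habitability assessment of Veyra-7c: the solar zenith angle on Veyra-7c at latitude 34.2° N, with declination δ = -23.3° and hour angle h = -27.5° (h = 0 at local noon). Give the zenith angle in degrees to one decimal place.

cos θ_z = sin φ sin δ + cos φ cos δ cos h = -0.222330 + 0.673799 = 0.451469.
θ_z = arccos(0.451469) = 63.2°.

θ_z = 63.2°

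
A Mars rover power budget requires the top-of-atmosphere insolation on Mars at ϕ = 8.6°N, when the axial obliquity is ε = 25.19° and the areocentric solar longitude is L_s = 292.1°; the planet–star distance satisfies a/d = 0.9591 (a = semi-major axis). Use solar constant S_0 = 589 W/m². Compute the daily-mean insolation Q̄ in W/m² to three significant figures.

Q̄ ≈ 141 W/m²

sin δ = sin 25.19° × sin 292.1° = -0.39435, so δ = -23.225°.
cos h₀ = −tan(+8.6°) tan(-23.225°) = 0.0649, h₀ = 1.5059 rad.
Bracket: h₀ sin ϕ sin δ + cos ϕ cos δ sin h₀ = 1.5059×0.14954×-0.39435 + 0.98876×0.91896×0.99789 = -0.088805 + 0.906714 = 0.817909.
Inverse-square distance factor (a/d)² = 0.9591² = 0.919873.
Q̄ = (S_0/π) × 0.919873 × [bracket] = (589/π) × 0.919873 × 0.817909 = 141.1 W/m².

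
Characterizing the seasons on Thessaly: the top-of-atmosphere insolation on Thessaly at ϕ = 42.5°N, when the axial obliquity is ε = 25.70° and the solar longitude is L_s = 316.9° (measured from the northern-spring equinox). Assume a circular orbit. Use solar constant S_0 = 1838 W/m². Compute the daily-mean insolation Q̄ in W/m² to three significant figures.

Solar declination: sin δ = sin ε · sin L_s = sin 25.70° × sin 316.9° = -0.29631, so δ = -17.236°.
cos h₀ = −tan(+42.5°) tan(-17.236°) = 0.2843, h₀ = 1.2825 rad.
Bracket: h₀ sin ϕ sin δ + cos ϕ cos δ sin h₀ = 1.2825×0.67559×-0.29631 + 0.73728×0.95509×0.95874 = -0.256736 + 0.675115 = 0.418379.
Q̄ = (S_0/π) × [bracket] = (1838/π) × 0.418379 = 244.8 W/m².

Q̄ ≈ 245 W/m²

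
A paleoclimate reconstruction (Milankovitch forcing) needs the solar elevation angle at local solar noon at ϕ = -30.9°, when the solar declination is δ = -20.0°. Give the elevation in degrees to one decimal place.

79.1°

At local noon the hour angle is zero, so the zenith angle equals |ϕ − δ| = |-30.9° − (-20.000°)| = 10.900°.
Elevation = 90° − 10.900° = 79.1°.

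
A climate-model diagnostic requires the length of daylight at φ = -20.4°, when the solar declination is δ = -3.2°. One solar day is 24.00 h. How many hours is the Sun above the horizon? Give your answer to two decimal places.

12.16 h

cos H₀ = −tan φ · tan δ = −tan(-20.4°) × tan(-3.200°) = -0.0208, so H₀ = 1.5916 rad = 91.19°.
Daylight = 2H₀/(2π) × 24.00 h = (1.5916/π) × 24.00 = 12.16 h.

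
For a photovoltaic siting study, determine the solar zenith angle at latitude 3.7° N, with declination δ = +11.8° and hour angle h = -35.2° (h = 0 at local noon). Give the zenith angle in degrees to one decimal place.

θ_z = 35.8°

cos θ_z = sin φ sin δ + cos φ cos δ cos h = 0.013197 + 0.798209 = 0.811406.
θ_z = arccos(0.811406) = 35.8°.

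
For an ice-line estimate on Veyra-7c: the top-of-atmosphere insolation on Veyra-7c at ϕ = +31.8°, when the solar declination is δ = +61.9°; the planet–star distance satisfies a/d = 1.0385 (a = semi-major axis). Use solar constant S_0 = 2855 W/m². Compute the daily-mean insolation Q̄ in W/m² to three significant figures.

Q̄ ≈ 1.43e+03 W/m²

cos h₀ = −tan(+31.8°) tan(+61.900°) = -1.1612 ≤ −1 ⇒ polar day, h₀ = π.
Bracket: h₀ sin ϕ sin δ + cos ϕ cos δ sin h₀ = 3.1416×0.52696×0.88213 + 0.84989×0.47101×0.00000 = 1.460364 + 0.000000 = 1.460364.
Inverse-square distance factor (a/d)² = 1.0385² = 1.078482.
Q̄ = (S_0/π) × 1.078482 × [bracket] = (2855/π) × 1.078482 × 1.460364 = 1431 W/m².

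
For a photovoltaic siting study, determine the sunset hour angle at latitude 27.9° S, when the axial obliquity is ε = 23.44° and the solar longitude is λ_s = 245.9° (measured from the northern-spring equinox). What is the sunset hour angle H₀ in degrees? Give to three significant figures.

Solar declination: sin δ = sin ε · sin λ_s = sin 23.44° × sin 245.9° = -0.36311, so δ = -21.292°.
cos H₀ = −tan φ · tan δ = −tan(-27.9°) × tan(-21.292°) = -0.2063, so H₀ = 1.7786 rad = 101.91°.

H₀ = 102°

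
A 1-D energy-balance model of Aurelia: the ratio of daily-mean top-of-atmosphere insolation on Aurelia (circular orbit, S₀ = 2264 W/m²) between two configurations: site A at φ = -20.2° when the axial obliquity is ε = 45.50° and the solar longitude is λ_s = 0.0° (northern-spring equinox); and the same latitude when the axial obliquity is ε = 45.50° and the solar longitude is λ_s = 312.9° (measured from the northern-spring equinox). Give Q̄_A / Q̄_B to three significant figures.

— Configuration A (φ=-20.2°):
Solar declination: sin δ = sin ε · sin λ_s = sin 45.50° × sin 0.0° = 0.00000, so δ = +0.000°.
cos H₀ = −tan(-20.2°) tan(+0.000°) = 0.0000, H₀ = 1.5708 rad.
Bracket: H₀ sin φ sin δ + cos φ cos δ sin H₀ = 1.5708×-0.34530×0.00000 + 0.93849×1.00000×1.00000 = -0.000000 + 0.938490 = 0.938490.
Q̄ = (S₀/π) × [bracket] = (2264/π) × 0.938490 = 676.33 W/m².
— Configuration B (φ=-20.2°):
Solar declination: sin δ = sin ε · sin λ_s = sin 45.50° × sin 312.9° = -0.52249, so δ = -31.499°.
cos H₀ = −tan(-20.2°) tan(-31.499°) = -0.2255, H₀ = 1.7982 rad.
Bracket: H₀ sin φ sin δ + cos φ cos δ sin H₀ = 1.7982×-0.34530×-0.52249 + 0.93849×0.85265×0.97425 = 0.324424 + 0.779598 = 1.104022.
Q̄ = (S₀/π) × [bracket] = (2264/π) × 1.104022 = 795.62 W/m².
Ratio Q̄_A / Q̄_B = 676.33 / 795.62 = 0.8501.

Q̄_A / Q̄_B ≈ 0.850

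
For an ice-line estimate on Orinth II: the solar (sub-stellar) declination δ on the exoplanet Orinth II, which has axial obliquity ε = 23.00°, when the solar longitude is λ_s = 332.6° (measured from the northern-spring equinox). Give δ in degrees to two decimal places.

δ = -10.36°

sin δ = sin ε · sin λ_s = sin 23.00° × sin 332.6° = -0.179814.
δ = arcsin(-0.179814) = -10.36°.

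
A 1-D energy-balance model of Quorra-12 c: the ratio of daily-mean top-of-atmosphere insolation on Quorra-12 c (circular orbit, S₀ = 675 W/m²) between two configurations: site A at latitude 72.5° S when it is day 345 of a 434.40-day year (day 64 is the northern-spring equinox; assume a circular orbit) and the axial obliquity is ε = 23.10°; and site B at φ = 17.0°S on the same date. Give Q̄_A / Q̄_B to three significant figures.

Q̄_A / Q̄_B ≈ 0.887

— Configuration A (φ=-72.5°):
Solar longitude: λ_s = 360° × (345 − 64)/434.40 = 232.873°.
sin δ = sin 23.10° × sin 232.873° = -0.31281, so δ = -18.229°.
cos H₀ = −tan(-72.5°) tan(-18.229°) = -1.0445 ≤ −1 ⇒ polar day, H₀ = π.
Bracket: H₀ sin φ sin δ + cos φ cos δ sin H₀ = 3.1416×-0.95372×-0.31281 + 0.30071×0.94982×0.00000 = 0.937243 + 0.000000 = 0.937243.
Q̄ = (S₀/π) × [bracket] = (675/π) × 0.937243 = 201.38 W/m².
— Configuration B (φ=-17.0°):
cos H₀ = −tan(-17.0°) tan(-18.229°) = -0.1007, H₀ = 1.6717 rad.
Bracket: H₀ sin φ sin δ + cos φ cos δ sin H₀ = 1.6717×-0.29237×-0.31281 + 0.95630×0.94982×0.99492 = 0.152887 + 0.903699 = 1.056586.
Q̄ = (S₀/π) × [bracket] = (675/π) × 1.056586 = 227.02 W/m².
Ratio Q̄_A / Q̄_B = 201.38 / 227.02 = 0.8871.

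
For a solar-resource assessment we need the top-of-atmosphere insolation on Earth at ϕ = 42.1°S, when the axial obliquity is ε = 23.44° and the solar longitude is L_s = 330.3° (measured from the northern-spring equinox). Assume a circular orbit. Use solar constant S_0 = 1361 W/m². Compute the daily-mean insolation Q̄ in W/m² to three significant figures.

Solar declination: sin δ = sin ε · sin L_s = sin 23.44° × sin 330.3° = -0.19709, so δ = -11.367°.
cos h₀ = −tan(-42.1°) tan(-11.367°) = -0.1816, h₀ = 1.7535 rad.
Bracket: h₀ sin ϕ sin δ + cos ϕ cos δ sin h₀ = 1.7535×-0.67043×-0.19709 + 0.74198×0.98039×0.98336 = 0.231699 + 0.715325 = 0.947024.
Q̄ = (S_0/π) × [bracket] = (1361/π) × 0.947024 = 410.3 W/m².

Q̄ ≈ 410 W/m²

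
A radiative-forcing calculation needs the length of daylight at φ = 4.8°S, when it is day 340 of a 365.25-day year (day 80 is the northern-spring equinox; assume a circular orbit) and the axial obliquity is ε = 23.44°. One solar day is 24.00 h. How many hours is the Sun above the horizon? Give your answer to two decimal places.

12.27 h

Solar longitude: λ_s = 360° × (340 − 80)/365.25 = 256.263°.
sin δ = sin 23.44° × sin 256.263° = -0.38641, so δ = -22.731°.
cos H₀ = −tan φ · tan δ = −tan(-4.8°) × tan(-22.731°) = -0.0352, so H₀ = 1.6060 rad = 92.02°.
Daylight = 2H₀/(2π) × 24.00 h = (1.6060/π) × 24.00 = 12.27 h.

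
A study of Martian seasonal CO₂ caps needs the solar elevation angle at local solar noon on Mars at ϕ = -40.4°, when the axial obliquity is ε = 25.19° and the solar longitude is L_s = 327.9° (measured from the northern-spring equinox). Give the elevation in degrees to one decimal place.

Solar declination: sin δ = sin ε · sin L_s = sin 25.19° × sin 327.9° = -0.22617, so δ = -13.072°.
At local noon the hour angle is zero, so the zenith angle equals |ϕ − δ| = |-40.4° − (-13.072°)| = 27.328°.
Elevation = 90° − 27.328° = 62.7°.

62.7°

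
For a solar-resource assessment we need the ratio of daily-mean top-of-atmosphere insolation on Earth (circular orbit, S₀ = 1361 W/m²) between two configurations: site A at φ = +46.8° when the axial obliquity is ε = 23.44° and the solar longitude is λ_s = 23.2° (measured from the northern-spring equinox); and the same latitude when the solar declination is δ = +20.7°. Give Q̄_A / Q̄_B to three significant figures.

— Configuration A (φ=+46.8°):
Solar declination: sin δ = sin ε · sin λ_s = sin 23.44° × sin 23.2° = 0.15671, so δ = +9.016°.
cos H₀ = −tan(+46.8°) tan(+9.016°) = -0.1690, H₀ = 1.7406 rad.
Bracket: H₀ sin φ sin δ + cos φ cos δ sin H₀ = 1.7406×0.72897×0.15671 + 0.68455×0.98765×0.98562 = 0.198841 + 0.666374 = 0.865215.
Q̄ = (S₀/π) × [bracket] = (1361/π) × 0.865215 = 374.83 W/m².
— Configuration B (φ=+46.8°):
cos H₀ = −tan(+46.8°) tan(+20.700°) = -0.4024, H₀ = 1.9849 rad.
Bracket: H₀ sin φ sin δ + cos φ cos δ sin H₀ = 1.9849×0.72897×0.35347 + 0.68455×0.93544×0.91547 = 0.511447 + 0.586226 = 1.097673.
Q̄ = (S₀/π) × [bracket] = (1361/π) × 1.097673 = 475.53 W/m².
Ratio Q̄_A / Q̄_B = 374.83 / 475.53 = 0.7882.

Q̄_A / Q̄_B ≈ 0.788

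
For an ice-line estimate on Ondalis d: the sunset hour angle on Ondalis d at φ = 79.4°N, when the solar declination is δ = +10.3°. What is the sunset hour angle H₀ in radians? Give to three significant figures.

H₀ = 2.90 rad

cos H₀ = −tan φ · tan δ = −tan(+79.4°) × tan(+10.300°) = -0.9711, so H₀ = 2.9005 rad = 166.18°.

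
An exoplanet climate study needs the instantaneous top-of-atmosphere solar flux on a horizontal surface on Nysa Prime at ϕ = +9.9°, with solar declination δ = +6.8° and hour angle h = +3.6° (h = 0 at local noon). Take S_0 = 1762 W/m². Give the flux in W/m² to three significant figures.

cos θ_z = sin ϕ sin δ + cos ϕ cos δ cos h = 0.020357 + 0.976249 = 0.996606.
Flux = S_0 · cos θ_z = 1762 × 0.996606 = 1756 W/m².

1.76e+03 W/m²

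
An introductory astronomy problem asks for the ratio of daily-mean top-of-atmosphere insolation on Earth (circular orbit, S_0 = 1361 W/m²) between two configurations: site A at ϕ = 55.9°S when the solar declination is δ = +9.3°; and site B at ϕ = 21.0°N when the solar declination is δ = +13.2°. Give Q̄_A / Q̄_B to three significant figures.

— Configuration A (ϕ=-55.9°):
cos h₀ = −tan(-55.9°) tan(+9.300°) = 0.2419, h₀ = 1.3265 rad.
Bracket: h₀ sin ϕ sin δ + cos ϕ cos δ sin h₀ = 1.3265×-0.82806×0.16160 + 0.56064×0.98686×0.97031 = -0.177505 + 0.536847 = 0.359342.
Q̄ = (S_0/π) × [bracket] = (1361/π) × 0.359342 = 155.67 W/m².
— Configuration B (ϕ=+21.0°):
cos h₀ = −tan(+21.0°) tan(+13.200°) = -0.0900, h₀ = 1.6610 rad.
Bracket: h₀ sin ϕ sin δ + cos ϕ cos δ sin h₀ = 1.6610×0.35837×0.22835 + 0.93358×0.97358×0.99594 = 0.135926 + 0.905225 = 1.041151.
Q̄ = (S_0/π) × [bracket] = (1361/π) × 1.041151 = 451.05 W/m².
Ratio Q̄_A / Q̄_B = 155.67 / 451.05 = 0.3451.

Q̄_A / Q̄_B ≈ 0.345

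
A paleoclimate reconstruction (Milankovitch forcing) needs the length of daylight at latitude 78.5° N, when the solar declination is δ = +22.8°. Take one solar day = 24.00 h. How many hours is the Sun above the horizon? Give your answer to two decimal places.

Sunrise equation: cos H₀ = −tan φ · tan δ = -2.0661 ≤ −1, so the Sun never sets (polar day) and H₀ = π.
Daylight = 2H₀/(2π) × 24.00 h = (3.1416/π) × 24.00 = 24.00 h.

24.00 h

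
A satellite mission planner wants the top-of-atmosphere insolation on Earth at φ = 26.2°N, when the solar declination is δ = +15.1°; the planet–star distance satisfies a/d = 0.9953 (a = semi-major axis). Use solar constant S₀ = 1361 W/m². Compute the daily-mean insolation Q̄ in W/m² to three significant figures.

cos H₀ = −tan(+26.2°) tan(+15.100°) = -0.1328, H₀ = 1.7040 rad.
Bracket: H₀ sin φ sin δ + cos φ cos δ sin H₀ = 1.7040×0.44151×0.26050 + 0.89726×0.96547×0.99115 = 0.195983 + 0.858611 = 1.054594.
Inverse-square distance factor (a/d)² = 0.9953² = 0.990622.
Q̄ = (S₀/π) × 0.990622 × [bracket] = (1361/π) × 0.990622 × 1.054594 = 452.6 W/m².

Q̄ ≈ 453 W/m²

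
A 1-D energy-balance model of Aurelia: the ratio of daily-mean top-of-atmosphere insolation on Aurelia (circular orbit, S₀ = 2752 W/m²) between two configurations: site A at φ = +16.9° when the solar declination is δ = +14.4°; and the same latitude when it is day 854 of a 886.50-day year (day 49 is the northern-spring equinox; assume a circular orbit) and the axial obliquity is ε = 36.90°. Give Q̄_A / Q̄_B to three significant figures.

— Configuration A (φ=+16.9°):
cos H₀ = −tan(+16.9°) tan(+14.400°) = -0.0780, H₀ = 1.6489 rad.
Bracket: H₀ sin φ sin δ + cos φ cos δ sin H₀ = 1.6489×0.29070×0.24869 + 0.95681×0.96858×0.99695 = 0.119206 + 0.923920 = 1.043126.
Q̄ = (S₀/π) × [bracket] = (2752/π) × 1.043126 = 913.77 W/m².
— Configuration B (φ=+16.9°):
Solar longitude: λ_s = 360° × (854 − 49)/886.50 = 326.904°.
sin δ = sin 36.90° × sin 326.904° = -0.32786, so δ = -19.139°.
cos H₀ = −tan(+16.9°) tan(-19.139°) = 0.1054, H₀ = 1.4652 rad.
Bracket: H₀ sin φ sin δ + cos φ cos δ sin H₀ = 1.4652×0.29070×-0.32786 + 0.95681×0.94473×0.99443 = -0.139647 + 0.898892 = 0.759245.
Q̄ = (S₀/π) × [bracket] = (2752/π) × 0.759245 = 665.09 W/m².
Ratio Q̄_A / Q̄_B = 913.77 / 665.09 = 1.374.

Q̄_A / Q̄_B ≈ 1.37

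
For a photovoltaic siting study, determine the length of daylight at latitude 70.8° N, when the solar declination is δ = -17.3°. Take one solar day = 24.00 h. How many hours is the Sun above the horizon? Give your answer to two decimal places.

cos H₀ = −tan φ · tan δ = −tan(+70.8°) × tan(-17.300°) = 0.8944, so H₀ = 0.4637 rad = 26.57°.
Daylight = 2H₀/(2π) × 24.00 h = (0.4637/π) × 24.00 = 3.54 h.

3.54 h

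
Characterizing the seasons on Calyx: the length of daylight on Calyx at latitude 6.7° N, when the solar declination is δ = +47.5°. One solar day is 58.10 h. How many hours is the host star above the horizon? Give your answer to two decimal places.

31.43 h

cos H₀ = −tan φ · tan δ = −tan(+6.7°) × tan(+47.500°) = -0.1282, so H₀ = 1.6993 rad = 97.37°.
Daylight = 2H₀/(2π) × 58.10 h = (1.6993/π) × 58.10 = 31.43 h.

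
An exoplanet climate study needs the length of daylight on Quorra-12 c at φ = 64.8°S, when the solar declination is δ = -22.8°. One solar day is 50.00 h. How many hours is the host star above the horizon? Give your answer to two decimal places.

42.58 h

cos H₀ = −tan φ · tan δ = −tan(-64.8°) × tan(-22.800°) = -0.8933, so H₀ = 2.6755 rad = 153.29°.
Daylight = 2H₀/(2π) × 50.00 h = (2.6755/π) × 50.00 = 42.58 h.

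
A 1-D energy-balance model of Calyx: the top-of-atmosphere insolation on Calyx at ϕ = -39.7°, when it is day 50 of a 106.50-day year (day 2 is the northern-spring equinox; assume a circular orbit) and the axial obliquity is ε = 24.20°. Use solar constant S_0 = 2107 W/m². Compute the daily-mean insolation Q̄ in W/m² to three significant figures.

Q̄ ≈ 431 W/m²

Solar longitude: L_s = 360° × (50 − 2)/106.50 = 162.254°.
sin δ = sin 24.20° × sin 162.254° = 0.12495, so δ = +7.178°.
cos h₀ = −tan(-39.7°) tan(+7.178°) = 0.1046, h₀ = 1.4661 rad.
Bracket: h₀ sin ϕ sin δ + cos ϕ cos δ sin h₀ = 1.4661×-0.63877×0.12495 + 0.76940×0.99216×0.99452 = -0.117016 + 0.759185 = 0.642169.
Q̄ = (S_0/π) × [bracket] = (2107/π) × 0.642169 = 430.7 W/m².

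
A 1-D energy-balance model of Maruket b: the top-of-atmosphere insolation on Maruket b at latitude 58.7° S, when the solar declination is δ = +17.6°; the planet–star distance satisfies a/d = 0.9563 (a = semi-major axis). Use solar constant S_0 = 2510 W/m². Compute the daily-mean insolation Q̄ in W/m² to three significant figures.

Q̄ ≈ 116 W/m²

cos h₀ = −tan(-58.7°) tan(+17.600°) = 0.5217, h₀ = 1.0219 rad.
Bracket: h₀ sin ϕ sin δ + cos ϕ cos δ sin h₀ = 1.0219×-0.85446×0.30237 + 0.51952×0.95319×0.85311 = -0.264021 + 0.422461 = 0.158440.
Inverse-square distance factor (a/d)² = 0.9563² = 0.914510.
Q̄ = (S_0/π) × 0.914510 × [bracket] = (2510/π) × 0.914510 × 0.158440 = 115.8 W/m².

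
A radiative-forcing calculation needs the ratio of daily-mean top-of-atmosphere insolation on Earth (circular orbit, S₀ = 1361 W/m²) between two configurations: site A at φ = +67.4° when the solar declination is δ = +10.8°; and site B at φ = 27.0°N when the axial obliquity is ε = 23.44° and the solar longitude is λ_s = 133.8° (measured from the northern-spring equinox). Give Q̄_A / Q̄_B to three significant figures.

Q̄_A / Q̄_B ≈ 0.646

— Configuration A (φ=+67.4°):
cos H₀ = −tan(+67.4°) tan(+10.800°) = -0.4583, H₀ = 2.0468 rad.
Bracket: H₀ sin φ sin δ + cos φ cos δ sin H₀ = 2.0468×0.92321×0.18738 + 0.38430×0.98229×0.88881 = 0.354078 + 0.335520 = 0.689598.
Q̄ = (S₀/π) × [bracket] = (1361/π) × 0.689598 = 298.75 W/m².
— Configuration B (φ=+27.0°):
Solar declination: sin δ = sin ε · sin λ_s = sin 23.44° × sin 133.8° = 0.28711, so δ = +16.685°.
cos H₀ = −tan(+27.0°) tan(+16.685°) = -0.1527, H₀ = 1.7241 rad.
Bracket: H₀ sin φ sin δ + cos φ cos δ sin H₀ = 1.7241×0.45399×0.28711 + 0.89101×0.95790×0.98827 = 0.224728 + 0.843487 = 1.068215.
Q̄ = (S₀/π) × [bracket] = (1361/π) × 1.068215 = 462.77 W/m².
Ratio Q̄_A / Q̄_B = 298.75 / 462.77 = 0.6456.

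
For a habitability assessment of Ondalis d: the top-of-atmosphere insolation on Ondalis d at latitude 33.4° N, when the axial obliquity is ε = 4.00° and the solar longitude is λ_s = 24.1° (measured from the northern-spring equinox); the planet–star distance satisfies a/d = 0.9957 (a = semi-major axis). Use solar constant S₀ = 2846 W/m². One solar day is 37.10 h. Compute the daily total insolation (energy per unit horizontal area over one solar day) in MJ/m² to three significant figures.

Solar declination: sin δ = sin ε · sin λ_s = sin 4.00° × sin 24.1° = 0.02848, so δ = +1.632°.
cos H₀ = −tan(+33.4°) tan(+1.632°) = -0.0188, H₀ = 1.5896 rad.
Bracket: H₀ sin φ sin δ + cos φ cos δ sin H₀ = 1.5896×0.55048×0.02848 + 0.83485×0.99959×0.99982 = 0.024921 + 0.834358 = 0.859279.
Inverse-square distance factor (a/d)² = 0.9957² = 0.991418.
Q̄ = (S₀/π) × 0.991418 × [bracket] = (2846/π) × 0.991418 × 0.859279 = 771.75 W/m².
Daily total = Q̄ × 37.10 h × 3600 s/h = 771.75 × 37.10 × 3600 / 10⁶ = 103.1 MJ/m².

103 MJ/m²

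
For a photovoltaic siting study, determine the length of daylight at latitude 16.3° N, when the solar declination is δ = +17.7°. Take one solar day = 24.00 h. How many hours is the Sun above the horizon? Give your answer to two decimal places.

cos H₀ = −tan φ · tan δ = −tan(+16.3°) × tan(+17.700°) = -0.0933, so H₀ = 1.6643 rad = 95.35°.
Daylight = 2H₀/(2π) × 24.00 h = (1.6643/π) × 24.00 = 12.71 h.

12.71 h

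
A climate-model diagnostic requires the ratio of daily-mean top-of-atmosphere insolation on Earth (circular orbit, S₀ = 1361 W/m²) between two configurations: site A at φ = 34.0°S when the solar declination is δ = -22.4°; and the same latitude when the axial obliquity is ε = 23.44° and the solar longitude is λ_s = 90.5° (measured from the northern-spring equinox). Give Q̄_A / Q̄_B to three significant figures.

Q̄_A / Q̄_B ≈ 2.55

— Configuration A (φ=-34.0°):
cos H₀ = −tan(-34.0°) tan(-22.400°) = -0.2780, H₀ = 1.8525 rad.
Bracket: H₀ sin φ sin δ + cos φ cos δ sin H₀ = 1.8525×-0.55919×-0.38107 + 0.82904×0.92455×0.96058 = 0.394750 + 0.736274 = 1.131024.
Q̄ = (S₀/π) × [bracket] = (1361/π) × 1.131024 = 489.98 W/m².
— Configuration B (φ=-34.0°):
Solar declination: sin δ = sin ε · sin λ_s = sin 23.44° × sin 90.5° = 0.39777, so δ = +23.439°.
cos H₀ = −tan(-34.0°) tan(+23.439°) = 0.2924, H₀ = 1.2740 rad.
Bracket: H₀ sin φ sin δ + cos φ cos δ sin H₀ = 1.2740×-0.55919×0.39777 + 0.82904×0.91748×0.95629 = -0.283375 + 0.727381 = 0.444006.
Q̄ = (S₀/π) × [bracket] = (1361/π) × 0.444006 = 192.35 W/m².
Ratio Q̄_A / Q̄_B = 489.98 / 192.35 = 2.547.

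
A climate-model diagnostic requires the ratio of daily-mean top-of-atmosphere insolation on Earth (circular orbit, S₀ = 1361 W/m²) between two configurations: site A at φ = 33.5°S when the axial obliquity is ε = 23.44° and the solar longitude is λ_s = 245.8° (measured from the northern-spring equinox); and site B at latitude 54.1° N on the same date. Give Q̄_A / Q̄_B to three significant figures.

— Configuration A (φ=-33.5°):
Solar declination: sin δ = sin ε · sin λ_s = sin 23.44° × sin 245.8° = -0.36283, so δ = -21.274°.
cos H₀ = −tan(-33.5°) tan(-21.274°) = -0.2577, H₀ = 1.8315 rad.
Bracket: H₀ sin φ sin δ + cos φ cos δ sin H₀ = 1.8315×-0.55194×-0.36283 + 0.83389×0.93185×0.96622 = 0.366777 + 0.750811 = 1.117588.
Q̄ = (S₀/π) × [bracket] = (1361/π) × 1.117588 = 484.16 W/m².
— Configuration B (φ=+54.1°):
cos H₀ = −tan(+54.1°) tan(-21.274°) = 0.5379, H₀ = 1.0029 rad.
Bracket: H₀ sin φ sin δ + cos φ cos δ sin H₀ = 1.0029×0.81004×-0.36283 + 0.58637×0.93185×0.84302 = -0.294759 + 0.460634 = 0.165875.
Q̄ = (S₀/π) × [bracket] = (1361/π) × 0.165875 = 71.860 W/m².
Ratio Q̄_A / Q̄_B = 484.16 / 71.860 = 6.738.

Q̄_A / Q̄_B ≈ 6.74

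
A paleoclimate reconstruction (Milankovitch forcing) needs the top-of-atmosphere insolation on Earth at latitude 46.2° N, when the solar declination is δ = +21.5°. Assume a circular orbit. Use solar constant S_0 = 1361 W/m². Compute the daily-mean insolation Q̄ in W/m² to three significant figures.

cos h₀ = −tan(+46.2°) tan(+21.500°) = -0.4108, h₀ = 1.9941 rad.
Bracket: h₀ sin ϕ sin δ + cos ϕ cos δ sin h₀ = 1.9941×0.72176×0.36650 + 0.69214×0.93042×0.91174 = 0.527489 + 0.587143 = 1.114632.
Q̄ = (S_0/π) × [bracket] = (1361/π) × 1.114632 = 482.9 W/m².

Q̄ ≈ 483 W/m²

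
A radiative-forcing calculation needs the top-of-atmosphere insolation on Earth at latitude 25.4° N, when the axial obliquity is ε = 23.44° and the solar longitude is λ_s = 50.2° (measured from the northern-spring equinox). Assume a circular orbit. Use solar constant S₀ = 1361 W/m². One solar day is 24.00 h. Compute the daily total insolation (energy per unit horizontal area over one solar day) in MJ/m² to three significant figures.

40.3 MJ/m²

Solar declination: sin δ = sin ε · sin λ_s = sin 23.44° × sin 50.2° = 0.30561, so δ = +17.795°.
cos H₀ = −tan(+25.4°) tan(+17.795°) = -0.1524, H₀ = 1.7238 rad.
Bracket: H₀ sin φ sin δ + cos φ cos δ sin H₀ = 1.7238×0.42894×0.30561 + 0.90334×0.95216×0.98832 = 0.225970 + 0.850078 = 1.076048.
Q̄ = (S₀/π) × [bracket] = (1361/π) × 1.076048 = 466.17 W/m².
Daily total = Q̄ × 24.00 h × 3600 s/h = 466.17 × 24.00 × 3600 / 10⁶ = 40.28 MJ/m².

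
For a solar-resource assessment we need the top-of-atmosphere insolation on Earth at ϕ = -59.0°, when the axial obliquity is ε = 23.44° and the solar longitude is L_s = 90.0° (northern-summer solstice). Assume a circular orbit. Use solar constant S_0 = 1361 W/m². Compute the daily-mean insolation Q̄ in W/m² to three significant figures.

Solar declination: sin δ = sin ε · sin L_s = sin 23.44° × sin 90.0° = 0.39779, so δ = +23.440°.
cos h₀ = −tan(-59.0°) tan(+23.440°) = 0.7216, h₀ = 0.7647 rad.
Bracket: h₀ sin ϕ sin δ + cos ϕ cos δ sin h₀ = 0.7647×-0.85717×0.39779 + 0.51504×0.91748×0.69233 = -0.260743 + 0.327153 = 0.066410.
Q̄ = (S_0/π) × [bracket] = (1361/π) × 0.066410 = 28.77 W/m².

Q̄ ≈ 28.8 W/m²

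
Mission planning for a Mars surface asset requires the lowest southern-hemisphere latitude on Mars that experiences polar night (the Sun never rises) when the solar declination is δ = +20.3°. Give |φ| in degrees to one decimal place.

|φ| = 69.7°

Polar night requires cos H₀ = −tan φ tan δ ≥ 1, i.e. tan φ tan δ ≤ −1.
The boundary is |tan φ| · |tan δ| = 1, so |φ| = 90° − |δ| = 90° − 20.3° = 69.7° in the southern hemisphere.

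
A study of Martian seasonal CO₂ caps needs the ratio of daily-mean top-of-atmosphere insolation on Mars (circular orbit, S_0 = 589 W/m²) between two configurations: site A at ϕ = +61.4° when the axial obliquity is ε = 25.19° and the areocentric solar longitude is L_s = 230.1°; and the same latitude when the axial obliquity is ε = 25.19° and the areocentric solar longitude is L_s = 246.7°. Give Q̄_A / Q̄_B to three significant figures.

Q̄_A / Q̄_B ≈ 2.21

— Configuration A (ϕ=+61.4°):
sin δ = sin 25.19° × sin 230.1° = -0.32652, so δ = -19.058°.
cos h₀ = −tan(+61.4°) tan(-19.058°) = 0.6336, h₀ = 0.8846 rad.
Bracket: h₀ sin ϕ sin δ + cos ϕ cos δ sin h₀ = 0.8846×0.87798×-0.32652 + 0.47869×0.94519×0.77365 = -0.253595 + 0.350040 = 0.096445.
Q̄ = (S_0/π) × [bracket] = (589/π) × 0.096445 = 18.082 W/m².
— Configuration B (ϕ=+61.4°):
sin δ = sin 25.19° × sin 246.7° = -0.39091, so δ = -23.011°.
cos h₀ = −tan(+61.4°) tan(-23.011°) = 0.7790, h₀ = 0.6778 rad.
Bracket: h₀ sin ϕ sin δ + cos ϕ cos δ sin h₀ = 0.6778×0.87798×-0.39091 + 0.47869×0.92043×0.62707 = -0.232629 + 0.276287 = 0.043658.
Q̄ = (S_0/π) × [bracket] = (589/π) × 0.043658 = 8.1852 W/m².
Ratio Q̄_A / Q̄_B = 18.082 / 8.1852 = 2.209.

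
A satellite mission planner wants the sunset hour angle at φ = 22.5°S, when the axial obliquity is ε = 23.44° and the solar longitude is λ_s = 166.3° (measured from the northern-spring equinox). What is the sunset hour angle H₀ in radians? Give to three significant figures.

Solar declination: sin δ = sin ε · sin λ_s = sin 23.44° × sin 166.3° = 0.09421, so δ = +5.406°.
cos H₀ = −tan φ · tan δ = −tan(-22.5°) × tan(+5.406°) = 0.0392, so H₀ = 1.5316 rad = 87.75°.

H₀ = 1.53 rad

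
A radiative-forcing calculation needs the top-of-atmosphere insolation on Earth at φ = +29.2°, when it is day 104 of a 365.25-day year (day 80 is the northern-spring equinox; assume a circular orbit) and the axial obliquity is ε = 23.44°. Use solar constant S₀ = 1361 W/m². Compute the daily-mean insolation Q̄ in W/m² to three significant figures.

Q̄ ≈ 428 W/m²

Solar longitude: λ_s = 360° × (104 − 80)/365.25 = 23.655°.
sin δ = sin 23.44° × sin 23.655° = 0.15960, so δ = +9.184°.
cos H₀ = −tan(+29.2°) tan(+9.184°) = -0.0904, H₀ = 1.6613 rad.
Bracket: H₀ sin φ sin δ + cos φ cos δ sin H₀ = 1.6613×0.48786×0.15960 + 0.87292×0.98718×0.99591 = 0.129353 + 0.858205 = 0.987558.
Q̄ = (S₀/π) × [bracket] = (1361/π) × 0.987558 = 427.8 W/m².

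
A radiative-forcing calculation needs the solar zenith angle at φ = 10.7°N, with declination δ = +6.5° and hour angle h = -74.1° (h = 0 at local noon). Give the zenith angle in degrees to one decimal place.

θ_z = 73.2°

cos θ_z = sin φ sin δ + cos φ cos δ cos h = 0.021018 + 0.267465 = 0.288483.
θ_z = arccos(0.288483) = 73.2°.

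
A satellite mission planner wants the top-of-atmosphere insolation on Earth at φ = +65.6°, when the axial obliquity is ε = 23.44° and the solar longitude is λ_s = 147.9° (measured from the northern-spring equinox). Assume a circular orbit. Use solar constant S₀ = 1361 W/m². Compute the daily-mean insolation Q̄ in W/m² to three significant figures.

Solar declination: sin δ = sin ε · sin λ_s = sin 23.44° × sin 147.9° = 0.21138, so δ = +12.203°.
cos H₀ = −tan(+65.6°) tan(+12.203°) = -0.4768, H₀ = 2.0678 rad.
Bracket: H₀ sin φ sin δ + cos φ cos δ sin H₀ = 2.0678×0.91068×0.21138 + 0.41310×0.97740×0.87903 = 0.398051 + 0.354921 = 0.752972.
Q̄ = (S₀/π) × [bracket] = (1361/π) × 0.752972 = 326.2 W/m².

Q̄ ≈ 326 W/m²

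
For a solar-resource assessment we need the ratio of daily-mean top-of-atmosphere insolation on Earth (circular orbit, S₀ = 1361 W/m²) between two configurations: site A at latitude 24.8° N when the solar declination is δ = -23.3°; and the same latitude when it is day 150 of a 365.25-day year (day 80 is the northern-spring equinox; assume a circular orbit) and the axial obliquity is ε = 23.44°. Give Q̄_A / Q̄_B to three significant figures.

Q̄_A / Q̄_B ≈ 0.535

— Configuration A (φ=+24.8°):
cos H₀ = −tan(+24.8°) tan(-23.300°) = 0.1990, H₀ = 1.3705 rad.
Bracket: H₀ sin φ sin δ + cos φ cos δ sin H₀ = 1.3705×0.41945×-0.39555 + 0.90778×0.91845×0.98000 = -0.227384 + 0.817076 = 0.589692.
Q̄ = (S₀/π) × [bracket] = (1361/π) × 0.589692 = 255.47 W/m².
— Configuration B (φ=+24.8°):
Solar longitude: λ_s = 360° × (150 − 80)/365.25 = 68.994°.
sin δ = sin 23.44° × sin 68.994° = 0.37135, so δ = +21.799°.
cos H₀ = −tan(+24.8°) tan(+21.799°) = -0.1848, H₀ = 1.7567 rad.
Bracket: H₀ sin φ sin δ + cos φ cos δ sin H₀ = 1.7567×0.41945×0.37135 + 0.90778×0.92849×0.98278 = 0.273628 + 0.828351 = 1.101979.
Q̄ = (S₀/π) × [bracket] = (1361/π) × 1.101979 = 477.40 W/m².
Ratio Q̄_A / Q̄_B = 255.47 / 477.40 = 0.5351.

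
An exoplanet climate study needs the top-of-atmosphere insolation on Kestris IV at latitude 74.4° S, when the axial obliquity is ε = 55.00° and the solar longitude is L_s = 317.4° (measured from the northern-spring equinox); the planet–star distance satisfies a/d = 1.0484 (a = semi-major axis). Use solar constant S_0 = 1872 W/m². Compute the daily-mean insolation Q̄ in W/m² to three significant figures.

Q̄ ≈ 1.10e+03 W/m²

Solar declination: sin δ = sin ε · sin L_s = sin 55.00° × sin 317.4° = -0.55446, so δ = -33.674°.
cos h₀ = −tan(-74.4°) tan(-33.674°) = -2.3863 ≤ −1 ⇒ polar day, h₀ = π.
Bracket: h₀ sin ϕ sin δ + cos ϕ cos δ sin h₀ = 3.1416×-0.96316×-0.55446 + 0.26892×0.83221×0.00000 = 1.677720 + 0.000000 = 1.677720.
Inverse-square distance factor (a/d)² = 1.0484² = 1.099143.
Q̄ = (S_0/π) × 1.099143 × [bracket] = (1872/π) × 1.099143 × 1.677720 = 1099 W/m².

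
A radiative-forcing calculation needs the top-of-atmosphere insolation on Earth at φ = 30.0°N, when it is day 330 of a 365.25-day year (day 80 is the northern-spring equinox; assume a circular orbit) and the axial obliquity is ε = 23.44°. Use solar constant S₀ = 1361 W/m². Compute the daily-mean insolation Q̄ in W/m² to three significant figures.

Q̄ ≈ 234 W/m²

Solar longitude: λ_s = 360° × (330 − 80)/365.25 = 246.407°.
sin δ = sin 23.44° × sin 246.407° = -0.36454, so δ = -21.379°.
cos H₀ = −tan(+30.0°) tan(-21.379°) = 0.2260, H₀ = 1.3428 rad.
Bracket: H₀ sin φ sin δ + cos φ cos δ sin H₀ = 1.3428×0.50000×-0.36454 + 0.86603×0.93119×0.97412 = -0.244752 + 0.785568 = 0.540816.
Q̄ = (S₀/π) × [bracket] = (1361/π) × 0.540816 = 234.3 W/m².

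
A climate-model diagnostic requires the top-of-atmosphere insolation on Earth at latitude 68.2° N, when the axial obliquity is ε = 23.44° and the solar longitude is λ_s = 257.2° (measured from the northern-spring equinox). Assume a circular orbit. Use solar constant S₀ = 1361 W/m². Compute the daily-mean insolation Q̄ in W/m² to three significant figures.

Q̄ ≈ 0.00 W/m²

Solar declination: sin δ = sin ε · sin λ_s = sin 23.44° × sin 257.2° = -0.38790, so δ = -22.824°.
cos H₀ = −tan(+68.2°) tan(-22.824°) = 1.0522 ≥ 1 ⇒ polar night, H₀ = 0 and Q̄ = 0.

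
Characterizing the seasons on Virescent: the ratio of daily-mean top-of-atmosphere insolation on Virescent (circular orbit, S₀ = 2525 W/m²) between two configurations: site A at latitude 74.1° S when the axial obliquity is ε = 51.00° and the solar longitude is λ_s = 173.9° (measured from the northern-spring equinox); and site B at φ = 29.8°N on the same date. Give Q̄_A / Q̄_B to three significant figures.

Q̄_A / Q̄_B ≈ 0.172

— Configuration A (φ=-74.1°):
Solar declination: sin δ = sin ε · sin λ_s = sin 51.00° × sin 173.9° = 0.08258, so δ = +4.737°.
cos H₀ = −tan(-74.1°) tan(+4.737°) = 0.2909, H₀ = 1.2756 rad.
Bracket: H₀ sin φ sin δ + cos φ cos δ sin H₀ = 1.2756×-0.96174×0.08258 + 0.27396×0.99658×0.95675 = -0.101309 + 0.261215 = 0.159906.
Q̄ = (S₀/π) × [bracket] = (2525/π) × 0.159906 = 128.52 W/m².
— Configuration B (φ=+29.8°):
cos H₀ = −tan(+29.8°) tan(+4.737°) = -0.0475, H₀ = 1.6183 rad.
Bracket: H₀ sin φ sin δ + cos φ cos δ sin H₀ = 1.6183×0.49697×0.08258 + 0.86777×0.99658×0.99887 = 0.066415 + 0.863825 = 0.930240.
Q̄ = (S₀/π) × [bracket] = (2525/π) × 0.930240 = 747.66 W/m².
Ratio Q̄_A / Q̄_B = 128.52 / 747.66 = 0.1719.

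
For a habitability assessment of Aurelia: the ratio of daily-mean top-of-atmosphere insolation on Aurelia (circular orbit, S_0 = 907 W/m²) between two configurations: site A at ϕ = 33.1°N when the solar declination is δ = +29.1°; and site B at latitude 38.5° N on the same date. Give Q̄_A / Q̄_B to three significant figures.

— Configuration A (ϕ=+33.1°):
cos h₀ = −tan(+33.1°) tan(+29.100°) = -0.3628, h₀ = 1.9421 rad.
Bracket: h₀ sin ϕ sin δ + cos ϕ cos δ sin h₀ = 1.9421×0.54610×0.48634 + 0.83772×0.87377×0.93185 = 0.515803 + 0.682091 = 1.197894.
Q̄ = (S_0/π) × [bracket] = (907/π) × 1.197894 = 345.84 W/m².
— Configuration B (ϕ=+38.5°):
cos h₀ = −tan(+38.5°) tan(+29.100°) = -0.4427, h₀ = 2.0294 rad.
Bracket: h₀ sin ϕ sin δ + cos ϕ cos δ sin h₀ = 2.0294×0.62251×0.48634 + 0.78261×0.87377×0.89665 = 0.614404 + 0.613148 = 1.227552.
Q̄ = (S_0/π) × [bracket] = (907/π) × 1.227552 = 354.40 W/m².
Ratio Q̄_A / Q̄_B = 345.84 / 354.40 = 0.9758.

Q̄_A / Q̄_B ≈ 0.976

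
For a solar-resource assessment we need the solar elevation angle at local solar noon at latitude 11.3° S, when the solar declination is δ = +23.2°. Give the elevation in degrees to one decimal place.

At local noon the hour angle is zero, so the zenith angle equals |φ − δ| = |-11.3° − (+23.200°)| = 34.500°.
Elevation = 90° − 34.500° = 55.5°.

55.5°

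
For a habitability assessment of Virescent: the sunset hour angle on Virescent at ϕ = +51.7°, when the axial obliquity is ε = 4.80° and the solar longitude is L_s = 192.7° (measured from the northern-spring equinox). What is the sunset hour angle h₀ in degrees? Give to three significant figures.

h₀ = 88.7°

Solar declination: sin δ = sin ε · sin L_s = sin 4.80° × sin 192.7° = -0.01840, so δ = -1.054°.
cos h₀ = −tan ϕ · tan δ = −tan(+51.7°) × tan(-1.054°) = 0.0233, so h₀ = 1.5475 rad = 88.67°.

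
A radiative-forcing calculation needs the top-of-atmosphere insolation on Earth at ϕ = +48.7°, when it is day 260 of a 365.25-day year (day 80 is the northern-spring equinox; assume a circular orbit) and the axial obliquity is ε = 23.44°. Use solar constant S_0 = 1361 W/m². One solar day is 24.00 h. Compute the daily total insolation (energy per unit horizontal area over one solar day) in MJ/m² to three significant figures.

25.5 MJ/m²

Solar longitude: L_s = 360° × (260 − 80)/365.25 = 177.413°.
sin δ = sin 23.44° × sin 177.413° = 0.01796, so δ = +1.029°.
cos h₀ = −tan(+48.7°) tan(+1.029°) = -0.0204, h₀ = 1.5912 rad.
Bracket: h₀ sin ϕ sin δ + cos ϕ cos δ sin h₀ = 1.5912×0.75126×0.01796 + 0.66000×0.99984×0.99979 = 0.021469 + 0.659756 = 0.681225.
Q̄ = (S_0/π) × [bracket] = (1361/π) × 0.681225 = 295.12 W/m².
Daily total = Q̄ × 24.00 h × 3600 s/h = 295.12 × 24.00 × 3600 / 10⁶ = 25.50 MJ/m².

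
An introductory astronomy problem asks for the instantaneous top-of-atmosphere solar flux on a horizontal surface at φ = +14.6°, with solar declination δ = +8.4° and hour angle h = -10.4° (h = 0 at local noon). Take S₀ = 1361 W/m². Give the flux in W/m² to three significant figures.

1.33e+03 W/m²

cos θ_z = sin φ sin δ + cos φ cos δ cos h = 0.036823 + 0.941600 = 0.978423.
Flux = S₀ · cos θ_z = 1361 × 0.978423 = 1332 W/m².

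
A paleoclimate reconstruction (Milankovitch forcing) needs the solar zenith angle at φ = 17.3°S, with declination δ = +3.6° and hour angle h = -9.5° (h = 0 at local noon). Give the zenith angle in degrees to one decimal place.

cos θ_z = sin φ sin δ + cos φ cos δ cos h = -0.018672 + 0.939809 = 0.921137.
θ_z = arccos(0.921137) = 22.9°.

θ_z = 22.9°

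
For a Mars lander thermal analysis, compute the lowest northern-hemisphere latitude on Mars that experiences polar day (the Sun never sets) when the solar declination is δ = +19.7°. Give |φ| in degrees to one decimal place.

Polar day requires cos H₀ = −tan φ tan δ ≤ −1, i.e. tan φ tan δ ≥ 1.
The boundary is |tan φ| · |tan δ| = 1, so |φ| = 90° − |δ| = 90° − 19.7° = 70.3° in the northern hemisphere.

|φ| = 70.3°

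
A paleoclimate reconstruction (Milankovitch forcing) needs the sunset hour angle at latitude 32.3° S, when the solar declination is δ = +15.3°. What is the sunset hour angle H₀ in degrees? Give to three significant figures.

H₀ = 80.0°

cos H₀ = −tan φ · tan δ = −tan(-32.3°) × tan(+15.300°) = 0.1729, so H₀ = 1.3970 rad = 80.04°.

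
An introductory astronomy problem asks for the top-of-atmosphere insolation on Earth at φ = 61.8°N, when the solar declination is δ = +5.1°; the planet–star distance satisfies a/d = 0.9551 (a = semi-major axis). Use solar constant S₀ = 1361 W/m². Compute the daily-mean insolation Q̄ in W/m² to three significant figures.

cos H₀ = −tan(+61.8°) tan(+5.100°) = -0.1664, H₀ = 1.7380 rad.
Bracket: H₀ sin φ sin δ + cos φ cos δ sin H₀ = 1.7380×0.88130×0.08889 + 0.47255×0.99604×0.98605 = 0.136153 + 0.464113 = 0.600266.
Inverse-square distance factor (a/d)² = 0.9551² = 0.912216.
Q̄ = (S₀/π) × 0.912216 × [bracket] = (1361/π) × 0.912216 × 0.600266 = 237.2 W/m².

Q̄ ≈ 237 W/m²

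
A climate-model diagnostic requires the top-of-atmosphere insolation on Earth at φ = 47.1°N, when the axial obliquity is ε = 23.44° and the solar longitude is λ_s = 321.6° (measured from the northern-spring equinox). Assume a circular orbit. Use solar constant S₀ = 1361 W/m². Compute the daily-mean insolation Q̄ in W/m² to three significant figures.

Solar declination: sin δ = sin ε · sin λ_s = sin 23.44° × sin 321.6° = -0.24709, so δ = -14.305°.
cos H₀ = −tan(+47.1°) tan(-14.305°) = 0.2744, H₀ = 1.2928 rad.
Bracket: H₀ sin φ sin δ + cos φ cos δ sin H₀ = 1.2928×0.73254×-0.24709 + 0.68072×0.96899×0.96161 = -0.234001 + 0.634288 = 0.400287.
Q̄ = (S₀/π) × [bracket] = (1361/π) × 0.400287 = 173.4 W/m².

Q̄ ≈ 173 W/m²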